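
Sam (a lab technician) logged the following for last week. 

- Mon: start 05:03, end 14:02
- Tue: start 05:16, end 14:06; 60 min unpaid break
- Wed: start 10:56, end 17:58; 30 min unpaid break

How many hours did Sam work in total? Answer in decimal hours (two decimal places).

23.35 hours

Mon: 05:03–14:02 = 8 h 59 min
Tue: 05:16–14:06 = 8 h 50 min; less 60 min break → 7 h 50 min
Wed: 10:56–17:58 = 7 h 2 min; less 30 min break → 6 h 32 min
Total: 8 h 59 min + 7 h 50 min + 6 h 32 min = 23 h 21 min.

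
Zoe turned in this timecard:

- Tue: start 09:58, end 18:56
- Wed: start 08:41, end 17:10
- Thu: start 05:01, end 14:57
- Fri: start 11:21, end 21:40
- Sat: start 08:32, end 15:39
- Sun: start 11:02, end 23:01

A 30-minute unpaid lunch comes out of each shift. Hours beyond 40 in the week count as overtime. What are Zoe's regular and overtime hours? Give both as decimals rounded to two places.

Regular 40.00 hours, overtime 13.80 hours

Tue: 09:58–18:56 = 8 h 58 min; less 30 min break → 8 h 28 min
Wed: 08:41–17:10 = 8 h 29 min; less 30 min break → 7 h 59 min
Thu: 05:01–14:57 = 9 h 56 min; less 30 min break → 9 h 26 min
Fri: 11:21–21:40 = 10 h 19 min; less 30 min break → 9 h 49 min
Sat: 08:32–15:39 = 7 h 7 min; less 30 min break → 6 h 37 min
Sun: 11:02–23:01 = 11 h 59 min; less 30 min break → 11 h 29 min
Total worked: 53 h 48 min = 53.80 h.
Threshold 40 h → overtime 13 h 48 min, regular 40 h 0 min.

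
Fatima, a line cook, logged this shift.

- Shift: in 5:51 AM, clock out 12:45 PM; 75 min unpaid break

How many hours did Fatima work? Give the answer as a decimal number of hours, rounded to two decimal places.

5.65 hours

Shift: 5:51 AM–12:45 PM = 6 h 54 min; less 75 min break → 5 h 39 min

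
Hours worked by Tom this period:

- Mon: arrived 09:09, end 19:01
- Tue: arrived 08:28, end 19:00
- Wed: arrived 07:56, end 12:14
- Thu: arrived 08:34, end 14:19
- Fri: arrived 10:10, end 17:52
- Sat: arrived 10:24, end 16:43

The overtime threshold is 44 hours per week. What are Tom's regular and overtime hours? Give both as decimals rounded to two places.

Regular 44.00 hours, overtime 0.47 hours

Mon: 09:09–19:01 = 9 h 52 min
Tue: 08:28–19:00 = 10 h 32 min
Wed: 07:56–12:14 = 4 h 18 min
Thu: 08:34–14:19 = 5 h 45 min
Fri: 10:10–17:52 = 7 h 42 min
Sat: 10:24–16:43 = 6 h 19 min
Total worked: 44 h 28 min = 44.47 h.
Threshold 44 h → overtime 0 h 28 min, regular 44 h 0 min.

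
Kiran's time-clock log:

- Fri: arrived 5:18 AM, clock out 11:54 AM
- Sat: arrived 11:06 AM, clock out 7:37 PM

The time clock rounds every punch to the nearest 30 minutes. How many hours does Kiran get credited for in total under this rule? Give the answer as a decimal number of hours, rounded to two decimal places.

15.00 hours

Fri: in 5:18 AM→5:30 AM, out 11:54 AM→12:00 PM; 6 h 30 min
Sat: in 11:06 AM→11:00 AM, out 7:37 PM→7:30 PM; 8 h 30 min
Total credited: 15 h 0 min.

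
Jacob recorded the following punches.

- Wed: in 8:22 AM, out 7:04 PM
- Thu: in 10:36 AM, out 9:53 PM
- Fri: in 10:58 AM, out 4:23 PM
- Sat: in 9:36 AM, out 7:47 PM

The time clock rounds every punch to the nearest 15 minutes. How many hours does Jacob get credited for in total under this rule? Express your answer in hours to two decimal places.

38.00 hours

Wed: in 8:22 AM→8:15 AM, out 7:04 PM→7:00 PM; 10 h 45 min
Thu: in 10:36 AM→10:30 AM, out 9:53 PM→10:00 PM; 11 h 30 min
Fri: in 10:58 AM→11:00 AM, out 4:23 PM→4:30 PM; 5 h 30 min
Sat: in 9:36 AM→9:30 AM, out 7:47 PM→7:45 PM; 10 h 15 min
Total credited: 38 h 0 min.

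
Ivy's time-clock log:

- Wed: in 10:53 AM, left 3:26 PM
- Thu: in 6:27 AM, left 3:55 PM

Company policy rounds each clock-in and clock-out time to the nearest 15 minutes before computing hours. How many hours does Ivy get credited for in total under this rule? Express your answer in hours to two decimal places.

Wed: in 10:53 AM→11:00 AM, out 3:26 PM→3:30 PM; 4 h 30 min
Thu: in 6:27 AM→6:30 AM, out 3:55 PM→4:00 PM; 9 h 30 min
Total credited: 14 h 0 min.

14.00 hours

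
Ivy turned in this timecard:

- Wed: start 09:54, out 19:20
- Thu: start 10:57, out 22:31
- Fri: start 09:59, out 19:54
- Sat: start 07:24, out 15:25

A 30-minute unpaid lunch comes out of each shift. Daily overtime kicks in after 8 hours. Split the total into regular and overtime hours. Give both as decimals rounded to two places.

Wed: 09:54–19:20 = 9 h 26 min; less 30 min break → 8 h 56 min
Thu: 10:57–22:31 = 11 h 34 min; less 30 min break → 11 h 4 min
Fri: 09:59–19:54 = 9 h 55 min; less 30 min break → 9 h 25 min
Sat: 07:24–15:25 = 8 h 1 min; less 30 min break → 7 h 31 min
Wed reg 8 h 0 min / OT 0 h 56 min; Thu reg 8 h 0 min / OT 3 h 4 min; Fri reg 8 h 0 min / OT 1 h 25 min; Sat reg 7 h 31 min / OT 0 h 0 min.
Totals: regular 31 h 31 min, overtime 5 h 25 min.

Regular 31.52 hours, overtime 5.42 hours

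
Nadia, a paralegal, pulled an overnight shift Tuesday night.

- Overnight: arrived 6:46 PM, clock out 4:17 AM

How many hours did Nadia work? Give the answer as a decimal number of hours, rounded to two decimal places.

9.52 hours

Overnight: 6:46 PM → midnight = 5 h 14 min; midnight → 4:17 AM = 4 h 17 min; span 9 h 31 min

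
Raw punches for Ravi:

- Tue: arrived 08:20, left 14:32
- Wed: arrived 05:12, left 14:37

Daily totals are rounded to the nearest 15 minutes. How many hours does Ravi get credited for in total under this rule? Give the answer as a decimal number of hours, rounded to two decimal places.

15.75 hours

Tue: 08:20–14:32 = 6 h 12 min → rounds to 6 h 15 min
Wed: 05:12–14:37 = 9 h 25 min → rounds to 9 h 30 min
Total credited: 15 h 45 min.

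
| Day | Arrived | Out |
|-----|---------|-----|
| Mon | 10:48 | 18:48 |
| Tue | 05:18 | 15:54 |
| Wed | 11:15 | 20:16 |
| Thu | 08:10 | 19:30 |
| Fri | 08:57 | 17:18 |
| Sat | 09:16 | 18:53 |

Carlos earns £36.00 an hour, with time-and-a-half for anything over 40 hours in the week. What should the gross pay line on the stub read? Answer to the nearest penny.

Mon: 10:48–18:48 = 8 h 0 min
Tue: 05:18–15:54 = 10 h 36 min
Wed: 11:15–20:16 = 9 h 1 min
Thu: 08:10–19:30 = 11 h 20 min
Fri: 08:57–17:18 = 8 h 21 min
Sat: 09:16–18:53 = 9 h 37 min
Total worked: 56 h 55 min = 3415 min.
Regular 40 h 0 min = 2400 min at £36.00/h; overtime 16 h 55 min = 1015 min at £54.00/h.
Pay = (2400 × £36.00 + 1015 × £54.00) ÷ 60 = £2353.50.

£2353.50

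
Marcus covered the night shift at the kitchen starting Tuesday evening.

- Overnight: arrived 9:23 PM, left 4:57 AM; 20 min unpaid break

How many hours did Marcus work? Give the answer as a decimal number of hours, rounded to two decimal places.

Overnight: 9:23 PM → midnight = 2 h 37 min; midnight → 4:57 AM = 4 h 57 min; span 7 h 34 min; less 20 min break → 7 h 14 min

7.23 hours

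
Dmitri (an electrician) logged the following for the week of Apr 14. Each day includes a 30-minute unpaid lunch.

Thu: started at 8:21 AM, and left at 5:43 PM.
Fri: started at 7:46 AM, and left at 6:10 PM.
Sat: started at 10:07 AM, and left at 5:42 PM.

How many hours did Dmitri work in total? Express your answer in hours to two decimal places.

Thu: 8:21 AM–5:43 PM = 9 h 22 min; less 30 min break → 8 h 52 min
Fri: 7:46 AM–6:10 PM = 10 h 24 min; less 30 min break → 9 h 54 min
Sat: 10:07 AM–5:42 PM = 7 h 35 min; less 30 min break → 7 h 5 min
Total: 8 h 52 min + 9 h 54 min + 7 h 5 min = 25 h 51 min.

25.85 hours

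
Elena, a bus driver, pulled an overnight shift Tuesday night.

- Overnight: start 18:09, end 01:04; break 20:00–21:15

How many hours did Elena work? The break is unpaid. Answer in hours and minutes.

Overnight: 18:09 → midnight = 5 h 51 min; midnight → 01:04 = 1 h 4 min; span 6 h 55 min; less 75 min break → 5 h 40 min

5 h 40 min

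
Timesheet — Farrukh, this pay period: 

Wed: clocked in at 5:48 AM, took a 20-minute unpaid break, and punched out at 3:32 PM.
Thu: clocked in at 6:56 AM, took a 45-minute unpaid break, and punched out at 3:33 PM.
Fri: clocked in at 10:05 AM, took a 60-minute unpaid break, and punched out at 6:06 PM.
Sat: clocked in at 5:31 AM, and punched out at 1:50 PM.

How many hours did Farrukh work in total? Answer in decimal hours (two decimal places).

Wed: 5:48 AM–3:32 PM = 9 h 44 min; less 20 min break → 9 h 24 min
Thu: 6:56 AM–3:33 PM = 8 h 37 min; less 45 min break → 7 h 52 min
Fri: 10:05 AM–6:06 PM = 8 h 1 min; less 60 min break → 7 h 1 min
Sat: 5:31 AM–1:50 PM = 8 h 19 min
Total: 9 h 24 min + 7 h 52 min + 7 h 1 min + 8 h 19 min = 32 h 36 min.

32.60 hours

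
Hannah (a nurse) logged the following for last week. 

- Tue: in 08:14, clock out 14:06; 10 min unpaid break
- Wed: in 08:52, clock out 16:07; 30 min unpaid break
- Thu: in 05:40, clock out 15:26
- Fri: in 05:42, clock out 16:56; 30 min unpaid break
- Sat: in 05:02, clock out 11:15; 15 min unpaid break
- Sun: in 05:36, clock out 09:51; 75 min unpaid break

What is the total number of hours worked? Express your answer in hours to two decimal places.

41.92 hours

Tue: 08:14–14:06 = 5 h 52 min; less 10 min break → 5 h 42 min
Wed: 08:52–16:07 = 7 h 15 min; less 30 min break → 6 h 45 min
Thu: 05:40–15:26 = 9 h 46 min
Fri: 05:42–16:56 = 11 h 14 min; less 30 min break → 10 h 44 min
Sat: 05:02–11:15 = 6 h 13 min; less 15 min break → 5 h 58 min
Sun: 05:36–09:51 = 4 h 15 min; less 75 min break → 3 h 0 min
Total: 5 h 42 min + 6 h 45 min + 9 h 46 min + 10 h 44 min + 5 h 58 min + 3 h 0 min = 41 h 55 min.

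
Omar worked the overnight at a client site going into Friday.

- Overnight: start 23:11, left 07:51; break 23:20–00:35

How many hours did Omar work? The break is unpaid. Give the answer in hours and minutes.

7 h 25 min

Overnight: 23:11 → midnight = 0 h 49 min; midnight → 07:51 = 7 h 51 min; span 8 h 40 min; less 75 min break → 7 h 25 min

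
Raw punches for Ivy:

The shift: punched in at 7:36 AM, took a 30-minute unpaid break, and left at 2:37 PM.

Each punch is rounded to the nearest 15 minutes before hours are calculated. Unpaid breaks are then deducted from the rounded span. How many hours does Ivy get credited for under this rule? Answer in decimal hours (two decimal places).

The shift: in 7:36 AM→7:30 AM, out 2:37 PM→2:30 PM; 7 h 0 min − 30 min = 6 h 30 min

6.50 hours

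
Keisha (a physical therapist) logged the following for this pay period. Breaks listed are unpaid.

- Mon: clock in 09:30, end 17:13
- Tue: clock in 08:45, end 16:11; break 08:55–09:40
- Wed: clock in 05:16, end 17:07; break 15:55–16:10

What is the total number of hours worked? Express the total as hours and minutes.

26 h 0 min

Mon: 09:30–17:13 = 7 h 43 min
Tue: 08:45–16:11 = 7 h 26 min; less 45 min break → 6 h 41 min
Wed: 05:16–17:07 = 11 h 51 min; less 15 min break → 11 h 36 min
Total: 7 h 43 min + 6 h 41 min + 11 h 36 min = 26 h 0 min.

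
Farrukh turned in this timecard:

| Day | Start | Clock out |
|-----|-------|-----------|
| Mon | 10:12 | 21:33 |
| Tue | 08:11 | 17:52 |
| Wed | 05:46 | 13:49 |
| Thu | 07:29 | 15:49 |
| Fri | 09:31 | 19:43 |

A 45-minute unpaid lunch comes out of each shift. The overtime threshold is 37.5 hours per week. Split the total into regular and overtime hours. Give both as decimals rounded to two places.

Regular 37.50 hours, overtime 6.37 hours

Mon: 10:12–21:33 = 11 h 21 min; less 45 min break → 10 h 36 min
Tue: 08:11–17:52 = 9 h 41 min; less 45 min break → 8 h 56 min
Wed: 05:46–13:49 = 8 h 3 min; less 45 min break → 7 h 18 min
Thu: 07:29–15:49 = 8 h 20 min; less 45 min break → 7 h 35 min
Fri: 09:31–19:43 = 10 h 12 min; less 45 min break → 9 h 27 min
Total worked: 43 h 52 min = 43.87 h.
Threshold 37.5 h → overtime 6 h 22 min, regular 37 h 30 min.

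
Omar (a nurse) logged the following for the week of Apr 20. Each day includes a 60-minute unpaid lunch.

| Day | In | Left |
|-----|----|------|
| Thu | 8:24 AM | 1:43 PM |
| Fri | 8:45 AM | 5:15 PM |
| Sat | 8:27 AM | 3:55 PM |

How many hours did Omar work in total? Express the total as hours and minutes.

18 h 17 min

Thu: 8:24 AM–1:43 PM = 5 h 19 min; less 60 min break → 4 h 19 min
Fri: 8:45 AM–5:15 PM = 8 h 30 min; less 60 min break → 7 h 30 min
Sat: 8:27 AM–3:55 PM = 7 h 28 min; less 60 min break → 6 h 28 min
Total: 4 h 19 min + 7 h 30 min + 6 h 28 min = 18 h 17 min.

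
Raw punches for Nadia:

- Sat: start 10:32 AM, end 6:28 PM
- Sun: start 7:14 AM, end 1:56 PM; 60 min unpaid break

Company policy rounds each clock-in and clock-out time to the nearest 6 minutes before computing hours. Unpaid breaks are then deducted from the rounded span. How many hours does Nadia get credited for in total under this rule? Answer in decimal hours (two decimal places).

13.70 hours

Sat: in 10:32 AM→10:30 AM, out 6:28 PM→6:30 PM; 8 h 0 min
Sun: in 7:14 AM→7:12 AM, out 1:56 PM→1:54 PM; 6 h 42 min − 60 min = 5 h 42 min
Total credited: 13 h 42 min.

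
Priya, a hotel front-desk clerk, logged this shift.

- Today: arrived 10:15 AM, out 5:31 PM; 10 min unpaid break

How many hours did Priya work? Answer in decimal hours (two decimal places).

Today: 10:15 AM–5:31 PM = 7 h 16 min; less 10 min break → 7 h 6 min

7.10 hours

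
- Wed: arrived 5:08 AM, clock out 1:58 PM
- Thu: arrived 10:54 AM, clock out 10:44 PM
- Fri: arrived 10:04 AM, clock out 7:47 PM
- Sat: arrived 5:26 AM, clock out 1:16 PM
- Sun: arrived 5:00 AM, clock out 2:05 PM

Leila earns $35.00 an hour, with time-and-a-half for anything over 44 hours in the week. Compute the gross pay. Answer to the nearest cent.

Wed: 5:08 AM–1:58 PM = 8 h 50 min
Thu: 10:54 AM–10:44 PM = 11 h 50 min
Fri: 10:04 AM–7:47 PM = 9 h 43 min
Sat: 5:26 AM–1:16 PM = 7 h 50 min
Sun: 5:00 AM–2:05 PM = 9 h 5 min
Total worked: 47 h 18 min = 2838 min.
Regular 44 h 0 min = 2640 min at $35.00/h; overtime 3 h 18 min = 198 min at $52.50/h.
Pay = (2640 × $35.00 + 198 × $52.50) ÷ 60 = $1713.25.

$1713.25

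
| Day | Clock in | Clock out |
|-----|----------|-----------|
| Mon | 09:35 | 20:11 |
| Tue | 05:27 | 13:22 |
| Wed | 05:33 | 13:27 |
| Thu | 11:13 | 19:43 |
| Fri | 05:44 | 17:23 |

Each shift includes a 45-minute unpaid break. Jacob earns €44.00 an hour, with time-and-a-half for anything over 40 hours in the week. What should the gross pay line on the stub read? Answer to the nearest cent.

Mon: 09:35–20:11 = 10 h 36 min; less 45 min break → 9 h 51 min
Tue: 05:27–13:22 = 7 h 55 min; less 45 min break → 7 h 10 min
Wed: 05:33–13:27 = 7 h 54 min; less 45 min break → 7 h 9 min
Thu: 11:13–19:43 = 8 h 30 min; less 45 min break → 7 h 45 min
Fri: 05:44–17:23 = 11 h 39 min; less 45 min break → 10 h 54 min
Total worked: 42 h 49 min = 2569 min.
Regular 40 h 0 min = 2400 min at €44.00/h; overtime 2 h 49 min = 169 min at €66.00/h.
Pay = (2400 × €44.00 + 169 × €66.00) ÷ 60 = €1945.90.

€1945.90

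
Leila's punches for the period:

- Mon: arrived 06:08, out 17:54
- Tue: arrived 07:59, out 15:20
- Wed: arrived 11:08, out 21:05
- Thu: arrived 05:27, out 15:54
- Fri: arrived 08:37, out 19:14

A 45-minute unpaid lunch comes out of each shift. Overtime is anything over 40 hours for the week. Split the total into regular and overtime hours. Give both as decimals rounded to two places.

Mon: 06:08–17:54 = 11 h 46 min; less 45 min break → 11 h 1 min
Tue: 07:59–15:20 = 7 h 21 min; less 45 min break → 6 h 36 min
Wed: 11:08–21:05 = 9 h 57 min; less 45 min break → 9 h 12 min
Thu: 05:27–15:54 = 10 h 27 min; less 45 min break → 9 h 42 min
Fri: 08:37–19:14 = 10 h 37 min; less 45 min break → 9 h 52 min
Total worked: 46 h 23 min = 46.38 h.
Threshold 40 h → overtime 6 h 23 min, regular 40 h 0 min.

Regular 40.00 hours, overtime 6.38 hours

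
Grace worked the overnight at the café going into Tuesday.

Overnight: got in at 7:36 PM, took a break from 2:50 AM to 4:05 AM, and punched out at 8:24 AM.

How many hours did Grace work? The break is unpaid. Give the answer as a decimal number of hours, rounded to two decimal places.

Overnight: 7:36 PM → midnight = 4 h 24 min; midnight → 8:24 AM = 8 h 24 min; span 12 h 48 min; less 75 min break → 11 h 33 min

11.55 hours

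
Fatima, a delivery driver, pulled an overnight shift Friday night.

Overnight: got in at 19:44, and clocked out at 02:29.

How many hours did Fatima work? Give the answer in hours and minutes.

6 h 45 min

Overnight: 19:44 → midnight = 4 h 16 min; midnight → 02:29 = 2 h 29 min; span 6 h 45 min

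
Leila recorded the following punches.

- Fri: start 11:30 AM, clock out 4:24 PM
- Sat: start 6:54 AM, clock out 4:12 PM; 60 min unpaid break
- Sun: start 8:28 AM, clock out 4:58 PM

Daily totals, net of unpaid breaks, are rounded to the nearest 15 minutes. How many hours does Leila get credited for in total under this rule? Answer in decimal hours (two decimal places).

21.75 hours

Fri: 11:30 AM–4:24 PM = 4 h 54 min → rounds to 5 h 0 min
Sat: 6:54 AM–4:12 PM = 9 h 18 min − 60 min = 8 h 18 min → rounds to 8 h 15 min
Sun: 8:28 AM–4:58 PM = 8 h 30 min → rounds to 8 h 30 min
Total credited: 21 h 45 min.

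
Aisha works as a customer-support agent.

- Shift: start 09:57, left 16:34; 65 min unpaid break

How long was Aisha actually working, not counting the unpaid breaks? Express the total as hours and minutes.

5 h 32 min

Shift: 09:57–16:34 = 6 h 37 min; less 65 min break → 5 h 32 min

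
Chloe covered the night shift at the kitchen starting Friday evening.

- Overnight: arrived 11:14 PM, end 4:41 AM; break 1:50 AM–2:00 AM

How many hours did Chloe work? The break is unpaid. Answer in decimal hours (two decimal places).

5.28 hours

Overnight: 11:14 PM → midnight = 0 h 46 min; midnight → 4:41 AM = 4 h 41 min; span 5 h 27 min; less 10 min break → 5 h 17 min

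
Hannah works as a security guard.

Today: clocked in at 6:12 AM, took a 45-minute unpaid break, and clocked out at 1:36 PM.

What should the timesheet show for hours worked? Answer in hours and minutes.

6 h 39 min

Today: 6:12 AM–1:36 PM = 7 h 24 min; less 45 min break → 6 h 39 min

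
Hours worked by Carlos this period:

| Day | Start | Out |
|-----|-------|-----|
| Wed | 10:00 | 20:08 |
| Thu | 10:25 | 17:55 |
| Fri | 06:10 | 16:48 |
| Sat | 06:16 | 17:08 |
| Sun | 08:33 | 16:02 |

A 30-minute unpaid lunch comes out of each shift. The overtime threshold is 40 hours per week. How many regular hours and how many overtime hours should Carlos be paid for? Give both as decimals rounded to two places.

Regular 40.00 hours, overtime 4.12 hours

Wed: 10:00–20:08 = 10 h 8 min; less 30 min break → 9 h 38 min
Thu: 10:25–17:55 = 7 h 30 min; less 30 min break → 7 h 0 min
Fri: 06:10–16:48 = 10 h 38 min; less 30 min break → 10 h 8 min
Sat: 06:16–17:08 = 10 h 52 min; less 30 min break → 10 h 22 min
Sun: 08:33–16:02 = 7 h 29 min; less 30 min break → 6 h 59 min
Total worked: 44 h 7 min = 44.12 h.
Threshold 40 h → overtime 4 h 7 min, regular 40 h 0 min.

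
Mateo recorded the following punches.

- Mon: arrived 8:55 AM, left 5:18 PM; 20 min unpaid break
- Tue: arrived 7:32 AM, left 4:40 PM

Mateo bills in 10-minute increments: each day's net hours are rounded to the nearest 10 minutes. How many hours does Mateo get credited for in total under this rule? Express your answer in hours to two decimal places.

Mon: 8:55 AM–5:18 PM = 8 h 23 min − 20 min = 8 h 3 min → rounds to 8 h 0 min
Tue: 7:32 AM–4:40 PM = 9 h 8 min → rounds to 9 h 10 min
Total credited: 17 h 10 min.

17.17 hours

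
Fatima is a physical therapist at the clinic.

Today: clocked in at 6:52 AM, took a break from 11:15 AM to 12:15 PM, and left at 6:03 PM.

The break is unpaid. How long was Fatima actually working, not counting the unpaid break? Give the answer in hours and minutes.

10 h 11 min

Today: 6:52 AM–6:03 PM = 11 h 11 min; less 60 min break → 10 h 11 min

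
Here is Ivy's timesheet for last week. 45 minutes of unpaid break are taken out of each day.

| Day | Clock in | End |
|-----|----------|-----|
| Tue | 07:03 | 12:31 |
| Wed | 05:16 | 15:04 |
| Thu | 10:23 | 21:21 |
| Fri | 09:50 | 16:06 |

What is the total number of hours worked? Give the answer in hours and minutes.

29 h 30 min

Tue: 07:03–12:31 = 5 h 28 min; less 45 min break → 4 h 43 min
Wed: 05:16–15:04 = 9 h 48 min; less 45 min break → 9 h 3 min
Thu: 10:23–21:21 = 10 h 58 min; less 45 min break → 10 h 13 min
Fri: 09:50–16:06 = 6 h 16 min; less 45 min break → 5 h 31 min
Total: 4 h 43 min + 9 h 3 min + 10 h 13 min + 5 h 31 min = 29 h 30 min.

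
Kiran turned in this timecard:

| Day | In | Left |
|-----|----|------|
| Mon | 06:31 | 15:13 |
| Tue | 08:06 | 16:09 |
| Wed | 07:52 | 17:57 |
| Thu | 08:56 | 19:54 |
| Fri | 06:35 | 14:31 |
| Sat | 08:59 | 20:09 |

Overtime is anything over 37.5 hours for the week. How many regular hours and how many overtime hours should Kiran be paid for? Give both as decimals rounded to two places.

Mon: 06:31–15:13 = 8 h 42 min
Tue: 08:06–16:09 = 8 h 3 min
Wed: 07:52–17:57 = 10 h 5 min
Thu: 08:56–19:54 = 10 h 58 min
Fri: 06:35–14:31 = 7 h 56 min
Sat: 08:59–20:09 = 11 h 10 min
Total worked: 56 h 54 min = 56.90 h.
Threshold 37.5 h → overtime 19 h 24 min, regular 37 h 30 min.

Regular 37.50 hours, overtime 19.40 hours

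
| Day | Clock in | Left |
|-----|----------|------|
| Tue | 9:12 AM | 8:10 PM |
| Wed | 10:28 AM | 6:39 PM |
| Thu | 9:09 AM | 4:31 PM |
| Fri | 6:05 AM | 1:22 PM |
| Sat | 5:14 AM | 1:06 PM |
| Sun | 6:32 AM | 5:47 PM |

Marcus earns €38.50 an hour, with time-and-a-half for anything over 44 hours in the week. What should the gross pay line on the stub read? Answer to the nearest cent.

€2208.94

Tue: 9:12 AM–8:10 PM = 10 h 58 min
Wed: 10:28 AM–6:39 PM = 8 h 11 min
Thu: 9:09 AM–4:31 PM = 7 h 22 min
Fri: 6:05 AM–1:22 PM = 7 h 17 min
Sat: 5:14 AM–1:06 PM = 7 h 52 min
Sun: 6:32 AM–5:47 PM = 11 h 15 min
Total worked: 52 h 55 min = 3175 min.
Regular 44 h 0 min = 2640 min at €38.50/h; overtime 8 h 55 min = 535 min at €57.75/h.
Pay = (2640 × €38.50 + 535 × €57.75) ÷ 60 = €2208.94.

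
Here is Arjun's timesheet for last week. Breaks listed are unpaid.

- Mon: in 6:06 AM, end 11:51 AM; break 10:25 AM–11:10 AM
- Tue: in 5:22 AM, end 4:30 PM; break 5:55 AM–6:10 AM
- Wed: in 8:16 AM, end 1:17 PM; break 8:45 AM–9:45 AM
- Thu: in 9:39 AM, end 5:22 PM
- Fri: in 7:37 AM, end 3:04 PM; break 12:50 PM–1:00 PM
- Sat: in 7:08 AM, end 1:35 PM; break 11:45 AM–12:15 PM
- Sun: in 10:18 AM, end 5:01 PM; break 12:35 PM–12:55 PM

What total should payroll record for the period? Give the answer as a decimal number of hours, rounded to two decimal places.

Mon: 6:06 AM–11:51 AM = 5 h 45 min; less 45 min break → 5 h 0 min
Tue: 5:22 AM–4:30 PM = 11 h 8 min; less 15 min break → 10 h 53 min
Wed: 8:16 AM–1:17 PM = 5 h 1 min; less 60 min break → 4 h 1 min
Thu: 9:39 AM–5:22 PM = 7 h 43 min
Fri: 7:37 AM–3:04 PM = 7 h 27 min; less 10 min break → 7 h 17 min
Sat: 7:08 AM–1:35 PM = 6 h 27 min; less 30 min break → 5 h 57 min
Sun: 10:18 AM–5:01 PM = 6 h 43 min; less 20 min break → 6 h 23 min
Total: 5 h 0 min + 10 h 53 min + 4 h 1 min + 7 h 43 min + 7 h 17 min + 5 h 57 min + 6 h 23 min = 47 h 14 min.

47.23 hours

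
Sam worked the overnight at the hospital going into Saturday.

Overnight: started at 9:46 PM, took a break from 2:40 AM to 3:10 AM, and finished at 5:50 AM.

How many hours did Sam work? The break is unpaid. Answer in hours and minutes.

7 h 34 min

Overnight: 9:46 PM → midnight = 2 h 14 min; midnight → 5:50 AM = 5 h 50 min; span 8 h 4 min; less 30 min break → 7 h 34 min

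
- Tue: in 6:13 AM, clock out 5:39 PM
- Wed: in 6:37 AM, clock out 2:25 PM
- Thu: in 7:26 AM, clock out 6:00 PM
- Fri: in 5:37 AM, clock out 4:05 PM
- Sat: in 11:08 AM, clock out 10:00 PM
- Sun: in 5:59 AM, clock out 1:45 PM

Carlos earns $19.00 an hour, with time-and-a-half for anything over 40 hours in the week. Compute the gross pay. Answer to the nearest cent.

$1298.65

Tue: 6:13 AM–5:39 PM = 11 h 26 min
Wed: 6:37 AM–2:25 PM = 7 h 48 min
Thu: 7:26 AM–6:00 PM = 10 h 34 min
Fri: 5:37 AM–4:05 PM = 10 h 28 min
Sat: 11:08 AM–10:00 PM = 10 h 52 min
Sun: 5:59 AM–1:45 PM = 7 h 46 min
Total worked: 58 h 54 min = 3534 min.
Regular 40 h 0 min = 2400 min at $19.00/h; overtime 18 h 54 min = 1134 min at $28.50/h.
Pay = (2400 × $19.00 + 1134 × $28.50) ÷ 60 = $1298.65.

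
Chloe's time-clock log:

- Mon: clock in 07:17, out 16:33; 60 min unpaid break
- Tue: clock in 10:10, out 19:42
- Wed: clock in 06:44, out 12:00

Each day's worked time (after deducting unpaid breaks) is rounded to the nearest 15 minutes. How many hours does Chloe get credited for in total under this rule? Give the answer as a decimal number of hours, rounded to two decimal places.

23.00 hours

Mon: 07:17–16:33 = 9 h 16 min − 60 min = 8 h 16 min → rounds to 8 h 15 min
Tue: 10:10–19:42 = 9 h 32 min → rounds to 9 h 30 min
Wed: 06:44–12:00 = 5 h 16 min → rounds to 5 h 15 min
Total credited: 23 h 0 min.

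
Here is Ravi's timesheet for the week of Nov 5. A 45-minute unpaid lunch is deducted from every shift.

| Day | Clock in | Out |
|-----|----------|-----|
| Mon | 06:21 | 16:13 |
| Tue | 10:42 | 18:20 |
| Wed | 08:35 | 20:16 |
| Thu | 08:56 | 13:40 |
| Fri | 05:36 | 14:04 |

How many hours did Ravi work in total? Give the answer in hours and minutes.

38 h 38 min

Mon: 06:21–16:13 = 9 h 52 min; less 45 min break → 9 h 7 min
Tue: 10:42–18:20 = 7 h 38 min; less 45 min break → 6 h 53 min
Wed: 08:35–20:16 = 11 h 41 min; less 45 min break → 10 h 56 min
Thu: 08:56–13:40 = 4 h 44 min; less 45 min break → 3 h 59 min
Fri: 05:36–14:04 = 8 h 28 min; less 45 min break → 7 h 43 min
Total: 9 h 7 min + 6 h 53 min + 10 h 56 min + 3 h 59 min + 7 h 43 min = 38 h 38 min.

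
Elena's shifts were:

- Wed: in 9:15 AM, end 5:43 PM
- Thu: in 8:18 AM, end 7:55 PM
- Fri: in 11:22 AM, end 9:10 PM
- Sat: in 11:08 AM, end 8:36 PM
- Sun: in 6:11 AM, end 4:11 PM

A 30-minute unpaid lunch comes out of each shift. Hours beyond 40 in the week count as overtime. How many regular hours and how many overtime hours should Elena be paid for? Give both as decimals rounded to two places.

Wed: 9:15 AM–5:43 PM = 8 h 28 min; less 30 min break → 7 h 58 min
Thu: 8:18 AM–7:55 PM = 11 h 37 min; less 30 min break → 11 h 7 min
Fri: 11:22 AM–9:10 PM = 9 h 48 min; less 30 min break → 9 h 18 min
Sat: 11:08 AM–8:36 PM = 9 h 28 min; less 30 min break → 8 h 58 min
Sun: 6:11 AM–4:11 PM = 10 h 0 min; less 30 min break → 9 h 30 min
Total worked: 46 h 51 min = 46.85 h.
Threshold 40 h → overtime 6 h 51 min, regular 40 h 0 min.

Regular 40.00 hours, overtime 6.85 hours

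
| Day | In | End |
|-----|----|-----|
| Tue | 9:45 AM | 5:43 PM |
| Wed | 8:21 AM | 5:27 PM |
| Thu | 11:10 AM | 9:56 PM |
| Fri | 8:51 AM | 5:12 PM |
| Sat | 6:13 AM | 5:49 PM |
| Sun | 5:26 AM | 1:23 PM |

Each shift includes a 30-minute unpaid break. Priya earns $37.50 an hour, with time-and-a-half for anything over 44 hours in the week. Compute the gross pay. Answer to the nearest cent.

Tue: 9:45 AM–5:43 PM = 7 h 58 min; less 30 min break → 7 h 28 min
Wed: 8:21 AM–5:27 PM = 9 h 6 min; less 30 min break → 8 h 36 min
Thu: 11:10 AM–9:56 PM = 10 h 46 min; less 30 min break → 10 h 16 min
Fri: 8:51 AM–5:12 PM = 8 h 21 min; less 30 min break → 7 h 51 min
Sat: 6:13 AM–5:49 PM = 11 h 36 min; less 30 min break → 11 h 6 min
Sun: 5:26 AM–1:23 PM = 7 h 57 min; less 30 min break → 7 h 27 min
Total worked: 52 h 44 min = 3164 min.
Regular 44 h 0 min = 2640 min at $37.50/h; overtime 8 h 44 min = 524 min at $56.25/h.
Pay = (2640 × $37.50 + 524 × $56.25) ÷ 60 = $2141.25.

$2141.25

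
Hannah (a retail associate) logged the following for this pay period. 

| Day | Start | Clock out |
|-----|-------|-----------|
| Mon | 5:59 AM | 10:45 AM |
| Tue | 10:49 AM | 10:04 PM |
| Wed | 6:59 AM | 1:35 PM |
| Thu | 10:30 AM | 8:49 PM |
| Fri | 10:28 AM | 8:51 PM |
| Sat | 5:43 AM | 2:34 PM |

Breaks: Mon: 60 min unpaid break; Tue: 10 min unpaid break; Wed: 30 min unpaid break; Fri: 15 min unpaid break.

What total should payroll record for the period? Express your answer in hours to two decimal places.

Mon: 5:59 AM–10:45 AM = 4 h 46 min; less 60 min break → 3 h 46 min
Tue: 10:49 AM–10:04 PM = 11 h 15 min; less 10 min break → 11 h 5 min
Wed: 6:59 AM–1:35 PM = 6 h 36 min; less 30 min break → 6 h 6 min
Thu: 10:30 AM–8:49 PM = 10 h 19 min
Fri: 10:28 AM–8:51 PM = 10 h 23 min; less 15 min break → 10 h 8 min
Sat: 5:43 AM–2:34 PM = 8 h 51 min
Total: 3 h 46 min + 11 h 5 min + 6 h 6 min + 10 h 19 min + 10 h 8 min + 8 h 51 min = 50 h 15 min.

50.25 hours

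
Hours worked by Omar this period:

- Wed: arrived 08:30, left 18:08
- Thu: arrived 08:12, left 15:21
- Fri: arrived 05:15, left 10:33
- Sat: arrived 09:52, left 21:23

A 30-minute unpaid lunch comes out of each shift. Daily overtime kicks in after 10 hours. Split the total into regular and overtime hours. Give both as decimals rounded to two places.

Regular 30.58 hours, overtime 1.02 hours

Wed: 08:30–18:08 = 9 h 38 min; less 30 min break → 9 h 8 min
Thu: 08:12–15:21 = 7 h 9 min; less 30 min break → 6 h 39 min
Fri: 05:15–10:33 = 5 h 18 min; less 30 min break → 4 h 48 min
Sat: 09:52–21:23 = 11 h 31 min; less 30 min break → 11 h 1 min
Wed reg 9 h 8 min / OT 0 h 0 min; Thu reg 6 h 39 min / OT 0 h 0 min; Fri reg 4 h 48 min / OT 0 h 0 min; Sat reg 10 h 0 min / OT 1 h 1 min.
Totals: regular 30 h 35 min, overtime 1 h 1 min.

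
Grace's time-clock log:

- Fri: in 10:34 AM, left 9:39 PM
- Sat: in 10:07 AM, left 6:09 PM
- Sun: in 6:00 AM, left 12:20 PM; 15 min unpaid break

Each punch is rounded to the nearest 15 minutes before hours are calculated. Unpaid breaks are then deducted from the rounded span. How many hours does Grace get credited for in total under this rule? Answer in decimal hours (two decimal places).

Fri: in 10:34 AM→10:30 AM, out 9:39 PM→9:45 PM; 11 h 15 min
Sat: in 10:07 AM→10:00 AM, out 6:09 PM→6:15 PM; 8 h 15 min
Sun: in 6:00 AM→6:00 AM, out 12:20 PM→12:15 PM; 6 h 15 min − 15 min = 6 h 0 min
Total credited: 25 h 30 min.

25.50 hours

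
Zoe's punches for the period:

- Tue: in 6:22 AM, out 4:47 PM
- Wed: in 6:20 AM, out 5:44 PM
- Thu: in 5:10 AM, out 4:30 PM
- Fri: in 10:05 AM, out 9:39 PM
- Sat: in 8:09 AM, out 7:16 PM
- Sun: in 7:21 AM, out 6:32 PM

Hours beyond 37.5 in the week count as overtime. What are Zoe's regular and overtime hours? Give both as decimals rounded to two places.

Tue: 6:22 AM–4:47 PM = 10 h 25 min
Wed: 6:20 AM–5:44 PM = 11 h 24 min
Thu: 5:10 AM–4:30 PM = 11 h 20 min
Fri: 10:05 AM–9:39 PM = 11 h 34 min
Sat: 8:09 AM–7:16 PM = 11 h 7 min
Sun: 7:21 AM–6:32 PM = 11 h 11 min
Total worked: 67 h 1 min = 67.02 h.
Threshold 37.5 h → overtime 29 h 31 min, regular 37 h 30 min.

Regular 37.50 hours, overtime 29.52 hours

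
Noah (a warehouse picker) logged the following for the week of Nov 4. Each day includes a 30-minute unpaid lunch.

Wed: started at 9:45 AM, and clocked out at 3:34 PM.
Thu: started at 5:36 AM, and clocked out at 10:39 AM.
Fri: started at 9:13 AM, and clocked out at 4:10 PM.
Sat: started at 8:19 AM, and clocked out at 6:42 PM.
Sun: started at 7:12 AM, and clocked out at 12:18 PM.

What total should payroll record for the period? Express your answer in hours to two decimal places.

Wed: 9:45 AM–3:34 PM = 5 h 49 min; less 30 min break → 5 h 19 min
Thu: 5:36 AM–10:39 AM = 5 h 3 min; less 30 min break → 4 h 33 min
Fri: 9:13 AM–4:10 PM = 6 h 57 min; less 30 min break → 6 h 27 min
Sat: 8:19 AM–6:42 PM = 10 h 23 min; less 30 min break → 9 h 53 min
Sun: 7:12 AM–12:18 PM = 5 h 6 min; less 30 min break → 4 h 36 min
Total: 5 h 19 min + 4 h 33 min + 6 h 27 min + 9 h 53 min + 4 h 36 min = 30 h 48 min.

30.80 hours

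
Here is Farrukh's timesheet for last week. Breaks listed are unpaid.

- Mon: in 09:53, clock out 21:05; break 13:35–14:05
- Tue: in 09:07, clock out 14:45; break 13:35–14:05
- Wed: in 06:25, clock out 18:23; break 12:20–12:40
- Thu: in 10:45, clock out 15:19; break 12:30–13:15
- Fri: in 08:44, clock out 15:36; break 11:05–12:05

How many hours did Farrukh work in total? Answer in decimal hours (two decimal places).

37.15 hours

Mon: 09:53–21:05 = 11 h 12 min; less 30 min break → 10 h 42 min
Tue: 09:07–14:45 = 5 h 38 min; less 30 min break → 5 h 8 min
Wed: 06:25–18:23 = 11 h 58 min; less 20 min break → 11 h 38 min
Thu: 10:45–15:19 = 4 h 34 min; less 45 min break → 3 h 49 min
Fri: 08:44–15:36 = 6 h 52 min; less 60 min break → 5 h 52 min
Total: 10 h 42 min + 5 h 8 min + 11 h 38 min + 3 h 49 min + 5 h 52 min = 37 h 9 min.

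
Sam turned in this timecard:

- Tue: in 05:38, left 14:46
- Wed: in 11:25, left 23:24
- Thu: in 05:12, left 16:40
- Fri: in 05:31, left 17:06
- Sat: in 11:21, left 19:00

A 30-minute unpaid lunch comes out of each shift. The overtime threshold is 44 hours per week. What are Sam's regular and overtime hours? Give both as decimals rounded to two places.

Regular 44.00 hours, overtime 5.32 hours

Tue: 05:38–14:46 = 9 h 8 min; less 30 min break → 8 h 38 min
Wed: 11:25–23:24 = 11 h 59 min; less 30 min break → 11 h 29 min
Thu: 05:12–16:40 = 11 h 28 min; less 30 min break → 10 h 58 min
Fri: 05:31–17:06 = 11 h 35 min; less 30 min break → 11 h 5 min
Sat: 11:21–19:00 = 7 h 39 min; less 30 min break → 7 h 9 min
Total worked: 49 h 19 min = 49.32 h.
Threshold 44 h → overtime 5 h 19 min, regular 44 h 0 min.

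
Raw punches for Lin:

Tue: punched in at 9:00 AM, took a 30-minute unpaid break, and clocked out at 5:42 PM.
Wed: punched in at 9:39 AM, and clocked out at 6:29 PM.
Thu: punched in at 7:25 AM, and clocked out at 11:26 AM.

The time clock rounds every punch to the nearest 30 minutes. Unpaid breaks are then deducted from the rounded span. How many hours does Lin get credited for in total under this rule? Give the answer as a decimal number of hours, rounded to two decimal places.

21.00 hours

Tue: in 9:00 AM→9:00 AM, out 5:42 PM→5:30 PM; 8 h 30 min − 30 min = 8 h 0 min
Wed: in 9:39 AM→9:30 AM, out 6:29 PM→6:30 PM; 9 h 0 min
Thu: in 7:25 AM→7:30 AM, out 11:26 AM→11:30 AM; 4 h 0 min
Total credited: 21 h 0 min.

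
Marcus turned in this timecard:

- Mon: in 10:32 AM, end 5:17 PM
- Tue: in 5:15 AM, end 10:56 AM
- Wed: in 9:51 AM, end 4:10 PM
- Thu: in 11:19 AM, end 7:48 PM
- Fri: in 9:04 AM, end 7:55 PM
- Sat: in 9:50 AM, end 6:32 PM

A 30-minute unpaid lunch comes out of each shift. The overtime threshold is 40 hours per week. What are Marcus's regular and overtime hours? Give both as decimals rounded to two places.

Mon: 10:32 AM–5:17 PM = 6 h 45 min; less 30 min break → 6 h 15 min
Tue: 5:15 AM–10:56 AM = 5 h 41 min; less 30 min break → 5 h 11 min
Wed: 9:51 AM–4:10 PM = 6 h 19 min; less 30 min break → 5 h 49 min
Thu: 11:19 AM–7:48 PM = 8 h 29 min; less 30 min break → 7 h 59 min
Fri: 9:04 AM–7:55 PM = 10 h 51 min; less 30 min break → 10 h 21 min
Sat: 9:50 AM–6:32 PM = 8 h 42 min; less 30 min break → 8 h 12 min
Total worked: 43 h 47 min = 43.78 h.
Threshold 40 h → overtime 3 h 47 min, regular 40 h 0 min.

Regular 40.00 hours, overtime 3.78 hours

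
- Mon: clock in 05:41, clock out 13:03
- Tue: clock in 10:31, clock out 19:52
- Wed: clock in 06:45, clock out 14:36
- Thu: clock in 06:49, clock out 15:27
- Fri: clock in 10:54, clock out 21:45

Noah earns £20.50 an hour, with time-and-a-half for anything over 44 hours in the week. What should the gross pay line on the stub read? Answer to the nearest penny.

Mon: 05:41–13:03 = 7 h 22 min
Tue: 10:31–19:52 = 9 h 21 min
Wed: 06:45–14:36 = 7 h 51 min
Thu: 06:49–15:27 = 8 h 38 min
Fri: 10:54–21:45 = 10 h 51 min
Total worked: 44 h 3 min = 2643 min.
Regular 44 h 0 min = 2640 min at £20.50/h; overtime 0 h 3 min = 3 min at £30.75/h.
Pay = (2640 × £20.50 + 3 × £30.75) ÷ 60 = £903.54.

£903.54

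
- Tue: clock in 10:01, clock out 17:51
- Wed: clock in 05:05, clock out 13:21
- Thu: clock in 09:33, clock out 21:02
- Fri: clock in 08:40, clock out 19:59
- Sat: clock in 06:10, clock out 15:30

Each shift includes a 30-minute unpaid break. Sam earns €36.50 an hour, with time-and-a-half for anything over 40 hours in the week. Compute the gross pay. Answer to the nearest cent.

Tue: 10:01–17:51 = 7 h 50 min; less 30 min break → 7 h 20 min
Wed: 05:05–13:21 = 8 h 16 min; less 30 min break → 7 h 46 min
Thu: 09:33–21:02 = 11 h 29 min; less 30 min break → 10 h 59 min
Fri: 08:40–19:59 = 11 h 19 min; less 30 min break → 10 h 49 min
Sat: 06:10–15:30 = 9 h 20 min; less 30 min break → 8 h 50 min
Total worked: 45 h 44 min = 2744 min.
Regular 40 h 0 min = 2400 min at €36.50/h; overtime 5 h 44 min = 344 min at €54.75/h.
Pay = (2400 × €36.50 + 344 × €54.75) ÷ 60 = €1773.90.

€1773.90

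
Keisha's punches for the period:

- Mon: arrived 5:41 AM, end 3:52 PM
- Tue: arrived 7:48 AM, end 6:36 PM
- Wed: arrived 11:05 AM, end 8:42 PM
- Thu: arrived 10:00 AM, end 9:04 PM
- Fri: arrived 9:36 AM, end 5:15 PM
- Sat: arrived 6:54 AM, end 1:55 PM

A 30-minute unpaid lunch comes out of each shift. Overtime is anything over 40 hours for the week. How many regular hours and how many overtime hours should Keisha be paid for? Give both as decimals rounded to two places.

Regular 40.00 hours, overtime 13.33 hours

Mon: 5:41 AM–3:52 PM = 10 h 11 min; less 30 min break → 9 h 41 min
Tue: 7:48 AM–6:36 PM = 10 h 48 min; less 30 min break → 10 h 18 min
Wed: 11:05 AM–8:42 PM = 9 h 37 min; less 30 min break → 9 h 7 min
Thu: 10:00 AM–9:04 PM = 11 h 4 min; less 30 min break → 10 h 34 min
Fri: 9:36 AM–5:15 PM = 7 h 39 min; less 30 min break → 7 h 9 min
Sat: 6:54 AM–1:55 PM = 7 h 1 min; less 30 min break → 6 h 31 min
Total worked: 53 h 20 min = 53.33 h.
Threshold 40 h → overtime 13 h 20 min, regular 40 h 0 min.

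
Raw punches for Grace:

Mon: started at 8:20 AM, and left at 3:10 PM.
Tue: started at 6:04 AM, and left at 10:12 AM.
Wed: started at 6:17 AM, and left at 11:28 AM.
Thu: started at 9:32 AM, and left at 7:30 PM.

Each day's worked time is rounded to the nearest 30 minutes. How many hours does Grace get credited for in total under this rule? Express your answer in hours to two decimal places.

Mon: 8:20 AM–3:10 PM = 6 h 50 min → rounds to 7 h 0 min
Tue: 6:04 AM–10:12 AM = 4 h 8 min → rounds to 4 h 0 min
Wed: 6:17 AM–11:28 AM = 5 h 11 min → rounds to 5 h 0 min
Thu: 9:32 AM–7:30 PM = 9 h 58 min → rounds to 10 h 0 min
Total credited: 26 h 0 min.

26.00 hours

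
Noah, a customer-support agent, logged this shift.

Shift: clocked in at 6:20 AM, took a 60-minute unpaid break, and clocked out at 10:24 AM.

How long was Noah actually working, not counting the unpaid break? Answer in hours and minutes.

3 h 4 min

Shift: 6:20 AM–10:24 AM = 4 h 4 min; less 60 min break → 3 h 4 min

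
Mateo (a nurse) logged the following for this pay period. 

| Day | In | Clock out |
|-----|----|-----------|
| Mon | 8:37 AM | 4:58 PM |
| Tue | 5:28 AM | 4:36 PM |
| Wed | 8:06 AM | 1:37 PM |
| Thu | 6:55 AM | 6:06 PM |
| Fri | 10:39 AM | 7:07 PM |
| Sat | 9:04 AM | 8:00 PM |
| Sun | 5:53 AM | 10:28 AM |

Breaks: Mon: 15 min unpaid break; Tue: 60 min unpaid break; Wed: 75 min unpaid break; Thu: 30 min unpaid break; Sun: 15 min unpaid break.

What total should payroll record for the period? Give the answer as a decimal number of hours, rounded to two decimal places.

Mon: 8:37 AM–4:58 PM = 8 h 21 min; less 15 min break → 8 h 6 min
Tue: 5:28 AM–4:36 PM = 11 h 8 min; less 60 min break → 10 h 8 min
Wed: 8:06 AM–1:37 PM = 5 h 31 min; less 75 min break → 4 h 16 min
Thu: 6:55 AM–6:06 PM = 11 h 11 min; less 30 min break → 10 h 41 min
Fri: 10:39 AM–7:07 PM = 8 h 28 min
Sat: 9:04 AM–8:00 PM = 10 h 56 min
Sun: 5:53 AM–10:28 AM = 4 h 35 min; less 15 min break → 4 h 20 min
Total: 8 h 6 min + 10 h 8 min + 4 h 16 min + 10 h 41 min + 8 h 28 min + 10 h 56 min + 4 h 20 min = 56 h 55 min.

56.92 hours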